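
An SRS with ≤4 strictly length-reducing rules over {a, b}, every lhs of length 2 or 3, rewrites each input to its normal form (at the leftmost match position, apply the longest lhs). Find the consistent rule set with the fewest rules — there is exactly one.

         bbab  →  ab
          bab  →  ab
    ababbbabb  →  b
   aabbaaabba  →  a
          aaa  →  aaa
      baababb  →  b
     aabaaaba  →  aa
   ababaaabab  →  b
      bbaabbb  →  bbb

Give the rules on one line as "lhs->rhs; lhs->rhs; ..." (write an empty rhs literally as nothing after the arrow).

  | bbab => bab => ab
  | bab => ab
  | ababbbabb => aabbbabb => bbbabb => bbabb => babb => abb => b
  | aabbaaabba => bbaaabba => baaabba => aaabba => abba => ba => a

aab->b; abb->b; ba->a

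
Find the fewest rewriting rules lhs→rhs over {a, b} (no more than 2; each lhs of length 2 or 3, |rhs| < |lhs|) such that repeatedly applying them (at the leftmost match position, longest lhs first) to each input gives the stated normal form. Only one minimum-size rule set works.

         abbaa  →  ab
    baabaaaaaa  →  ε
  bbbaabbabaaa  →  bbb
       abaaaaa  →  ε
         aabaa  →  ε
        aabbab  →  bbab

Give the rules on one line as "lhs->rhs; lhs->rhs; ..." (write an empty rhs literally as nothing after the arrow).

  | abbaa => ab
  | baabaaaaaa => baaaaaa => aaaa => aa => ε
  | bbbaabbabaaa => bbbbabaaa => bbbbaa => bbb
  | abaaaaa => aaaa => aa => ε

aa->; baa->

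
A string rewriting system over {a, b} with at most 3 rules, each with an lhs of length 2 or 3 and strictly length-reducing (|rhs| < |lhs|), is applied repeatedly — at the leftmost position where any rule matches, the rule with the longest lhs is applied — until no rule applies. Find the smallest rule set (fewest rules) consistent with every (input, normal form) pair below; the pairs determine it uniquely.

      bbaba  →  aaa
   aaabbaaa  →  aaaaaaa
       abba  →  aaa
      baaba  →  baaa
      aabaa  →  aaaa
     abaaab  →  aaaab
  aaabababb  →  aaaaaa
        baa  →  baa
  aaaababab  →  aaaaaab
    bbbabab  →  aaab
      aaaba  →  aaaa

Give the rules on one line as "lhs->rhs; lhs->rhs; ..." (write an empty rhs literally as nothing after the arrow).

  | bbaba => aaba => aaa
  | aaabbaaa => aaaaaaa
  | abba => aaa
  | baaba => baaa

aba->aa; bb->a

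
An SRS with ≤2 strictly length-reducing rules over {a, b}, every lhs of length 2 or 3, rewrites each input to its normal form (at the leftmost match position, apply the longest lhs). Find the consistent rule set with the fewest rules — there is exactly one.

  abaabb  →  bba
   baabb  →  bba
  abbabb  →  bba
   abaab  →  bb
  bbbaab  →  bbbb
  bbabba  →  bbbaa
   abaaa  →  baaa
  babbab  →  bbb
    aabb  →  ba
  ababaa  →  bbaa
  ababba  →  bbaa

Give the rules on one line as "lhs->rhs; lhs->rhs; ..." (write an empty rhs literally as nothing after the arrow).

  | abaabb => baabb => baba => bba
  | baabb => baba => bba
  | abbabb => baabb => baba => bba
  | abaab => baab => bab => bb

ab->b; abb->ba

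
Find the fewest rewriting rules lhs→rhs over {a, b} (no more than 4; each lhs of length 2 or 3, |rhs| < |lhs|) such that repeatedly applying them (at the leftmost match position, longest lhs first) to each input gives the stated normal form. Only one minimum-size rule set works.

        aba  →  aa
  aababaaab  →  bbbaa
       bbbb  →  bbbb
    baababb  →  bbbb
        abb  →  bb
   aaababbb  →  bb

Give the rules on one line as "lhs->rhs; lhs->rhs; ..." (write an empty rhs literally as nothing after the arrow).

  | aba => aa
  | aababaaab => baabaaab => bbaaaab => bbaaba => bbbaa
  | bbbb
  | baababb => bbaabb => bbbab => bbbb

aab->ba; ab->b; aba->aa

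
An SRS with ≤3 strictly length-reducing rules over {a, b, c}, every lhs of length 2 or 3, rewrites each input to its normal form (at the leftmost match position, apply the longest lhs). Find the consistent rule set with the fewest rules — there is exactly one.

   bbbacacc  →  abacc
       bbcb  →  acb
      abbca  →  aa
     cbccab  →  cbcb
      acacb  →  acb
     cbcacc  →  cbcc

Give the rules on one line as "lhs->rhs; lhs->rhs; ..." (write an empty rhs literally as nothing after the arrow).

  | bbbacacc => abacacc => abacc
  | bbcb => acb
  | abbca => aaca => aa
  | cbccab => cbcb

bb->a; ca->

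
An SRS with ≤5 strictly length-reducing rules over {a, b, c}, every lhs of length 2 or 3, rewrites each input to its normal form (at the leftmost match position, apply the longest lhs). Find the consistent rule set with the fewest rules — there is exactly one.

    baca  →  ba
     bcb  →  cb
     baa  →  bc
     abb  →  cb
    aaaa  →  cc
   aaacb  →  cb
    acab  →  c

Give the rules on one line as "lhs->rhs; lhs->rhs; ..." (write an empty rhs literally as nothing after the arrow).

  | baca => ba
  | bcb => cb
  | baa => bc
  | abb => cb

aa->c; ab->c; ac->; bcb->cb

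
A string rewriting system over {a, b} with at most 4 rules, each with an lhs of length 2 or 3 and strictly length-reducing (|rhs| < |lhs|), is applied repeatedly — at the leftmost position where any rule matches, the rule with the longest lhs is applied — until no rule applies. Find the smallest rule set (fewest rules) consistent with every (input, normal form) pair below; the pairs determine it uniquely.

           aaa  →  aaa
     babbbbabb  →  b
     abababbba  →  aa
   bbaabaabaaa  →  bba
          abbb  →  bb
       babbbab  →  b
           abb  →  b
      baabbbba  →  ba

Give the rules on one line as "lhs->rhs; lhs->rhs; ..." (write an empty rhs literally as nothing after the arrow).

ab->; aba->aa; baa->b; bbb->b

  | aaa
  | babbbbabb => bbbbabb => bbabb => bbb => b
  | abababbba => aababbba => aaabbba => aabba => aba => aa
  | bbaabaabaaa => bbbaabaaa => baabaaa => bbaaa => bba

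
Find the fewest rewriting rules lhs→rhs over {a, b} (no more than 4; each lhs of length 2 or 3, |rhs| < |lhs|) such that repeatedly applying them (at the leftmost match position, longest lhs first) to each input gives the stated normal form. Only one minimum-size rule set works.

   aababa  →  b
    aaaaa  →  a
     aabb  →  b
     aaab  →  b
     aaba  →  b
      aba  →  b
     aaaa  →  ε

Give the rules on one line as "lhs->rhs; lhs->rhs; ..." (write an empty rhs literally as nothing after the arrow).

  | aababa => baba => bba => ba => b
  | aaaaa => aaa => a
  | aabb => bb => b
  | aaab => ab => b

aa->; ab->b; ba->b; bb->b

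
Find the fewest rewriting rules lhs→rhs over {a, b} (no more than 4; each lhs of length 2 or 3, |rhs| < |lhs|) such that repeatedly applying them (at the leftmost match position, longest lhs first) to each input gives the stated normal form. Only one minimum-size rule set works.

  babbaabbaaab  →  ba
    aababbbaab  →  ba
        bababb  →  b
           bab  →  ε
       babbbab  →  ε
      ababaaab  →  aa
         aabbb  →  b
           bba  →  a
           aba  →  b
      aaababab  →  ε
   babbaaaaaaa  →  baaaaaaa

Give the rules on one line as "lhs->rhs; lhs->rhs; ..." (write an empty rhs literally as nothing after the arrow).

  | babbaabbaaab => abbaabbaaab => baabbaaab => babaaab => abaaab => baab => ba
  | aababbbaab => abbbbaab => bbbaab => baab => ba
  | bababb => ababb => bbb => b
  | bab => ab => ε

ab->; aba->b; bab->ab; bb->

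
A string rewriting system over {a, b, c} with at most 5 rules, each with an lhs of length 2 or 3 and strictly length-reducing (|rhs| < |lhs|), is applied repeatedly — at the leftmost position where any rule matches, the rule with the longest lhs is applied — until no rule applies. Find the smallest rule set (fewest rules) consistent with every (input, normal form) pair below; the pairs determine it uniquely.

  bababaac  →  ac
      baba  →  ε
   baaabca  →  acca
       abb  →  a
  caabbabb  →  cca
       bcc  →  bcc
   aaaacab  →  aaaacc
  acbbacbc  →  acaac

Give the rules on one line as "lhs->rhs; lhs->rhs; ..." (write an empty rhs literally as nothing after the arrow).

  | bababaac => babaac => baac => ac
  | baba => ba => ε
  | baaabca => aabca => acca
  | abb => cb => a

ab->c; ba->; cb->a; cba->ba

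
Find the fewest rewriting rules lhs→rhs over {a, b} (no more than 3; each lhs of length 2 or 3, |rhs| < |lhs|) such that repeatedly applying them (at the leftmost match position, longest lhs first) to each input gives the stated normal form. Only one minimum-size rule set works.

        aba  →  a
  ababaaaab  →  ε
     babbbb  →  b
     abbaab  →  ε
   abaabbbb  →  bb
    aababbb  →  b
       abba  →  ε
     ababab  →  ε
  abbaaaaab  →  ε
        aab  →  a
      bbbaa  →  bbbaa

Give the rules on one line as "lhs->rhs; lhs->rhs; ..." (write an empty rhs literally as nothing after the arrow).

  | aba => a
  | ababaaaab => abaaaab => aaaab => ab => ε
  | babbbb => baabb => baaa => b
  | abbaab => aaaab => ab => ε

aaa->; ab->; abb->aa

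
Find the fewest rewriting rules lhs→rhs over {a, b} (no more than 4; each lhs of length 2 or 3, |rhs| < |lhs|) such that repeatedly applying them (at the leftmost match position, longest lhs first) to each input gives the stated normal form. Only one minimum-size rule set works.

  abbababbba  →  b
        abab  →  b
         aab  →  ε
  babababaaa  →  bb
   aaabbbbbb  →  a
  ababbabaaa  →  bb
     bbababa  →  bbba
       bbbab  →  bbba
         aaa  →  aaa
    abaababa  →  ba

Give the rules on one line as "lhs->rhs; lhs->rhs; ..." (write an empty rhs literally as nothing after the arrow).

aab->; ab->a; aba->; baa->b

  | abbababbba => abababbba => babbba => babba => baba => b
  | abab => b
  | aab => ε
  | babababaaa => bbabaaa => bbaa => bb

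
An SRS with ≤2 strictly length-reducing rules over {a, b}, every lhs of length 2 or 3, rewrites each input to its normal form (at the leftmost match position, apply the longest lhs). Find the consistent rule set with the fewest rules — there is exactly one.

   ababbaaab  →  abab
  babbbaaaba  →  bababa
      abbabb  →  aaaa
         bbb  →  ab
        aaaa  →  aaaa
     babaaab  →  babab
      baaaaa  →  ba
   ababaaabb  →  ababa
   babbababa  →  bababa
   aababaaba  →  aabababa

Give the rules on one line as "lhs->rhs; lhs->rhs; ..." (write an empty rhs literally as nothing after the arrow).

baa->ba; bb->a

  | ababbaaab => abaaaaab => abaaaab => abaaab => abaab => abab
  | babbbaaaba => baabaaaba => babaaaba => babaaba => bababa
  | abbabb => aaabb => aaaa
  | bbb => ab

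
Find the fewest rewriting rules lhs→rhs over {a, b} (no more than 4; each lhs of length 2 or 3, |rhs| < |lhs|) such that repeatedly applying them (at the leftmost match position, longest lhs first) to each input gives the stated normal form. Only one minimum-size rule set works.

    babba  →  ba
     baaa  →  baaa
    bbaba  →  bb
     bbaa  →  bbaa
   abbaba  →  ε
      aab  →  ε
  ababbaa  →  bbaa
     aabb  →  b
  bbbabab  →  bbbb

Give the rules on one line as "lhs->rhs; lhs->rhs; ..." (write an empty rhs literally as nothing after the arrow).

  | babba => ba
  | baaa
  | bbaba => bb
  | bbaa

aab->; aba->; abb->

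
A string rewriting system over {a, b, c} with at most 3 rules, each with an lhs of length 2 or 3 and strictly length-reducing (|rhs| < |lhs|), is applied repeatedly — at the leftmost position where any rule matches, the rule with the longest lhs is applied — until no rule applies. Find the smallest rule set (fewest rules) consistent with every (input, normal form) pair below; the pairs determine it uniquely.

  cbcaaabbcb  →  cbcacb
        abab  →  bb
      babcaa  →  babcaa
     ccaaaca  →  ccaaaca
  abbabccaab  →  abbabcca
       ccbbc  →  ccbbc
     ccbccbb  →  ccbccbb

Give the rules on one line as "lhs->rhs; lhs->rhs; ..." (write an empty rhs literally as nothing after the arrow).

  | cbcaaabbcb => cbcaabcb => cbcacb
  | abab => bb
  | babcaa
  | ccaaaca

aab->a; aba->b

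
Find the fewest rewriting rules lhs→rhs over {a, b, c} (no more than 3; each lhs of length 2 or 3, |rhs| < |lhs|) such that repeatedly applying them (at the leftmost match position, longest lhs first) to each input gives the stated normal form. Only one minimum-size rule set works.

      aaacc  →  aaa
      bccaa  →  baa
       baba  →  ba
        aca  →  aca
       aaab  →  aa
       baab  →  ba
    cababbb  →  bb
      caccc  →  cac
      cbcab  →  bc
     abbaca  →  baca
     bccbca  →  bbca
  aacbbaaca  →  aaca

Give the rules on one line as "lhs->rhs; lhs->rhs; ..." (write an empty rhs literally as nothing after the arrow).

ab->; cb->b; cc->

  | aaacc => aaa
  | bccaa => baa
  | baba => ba
  | aca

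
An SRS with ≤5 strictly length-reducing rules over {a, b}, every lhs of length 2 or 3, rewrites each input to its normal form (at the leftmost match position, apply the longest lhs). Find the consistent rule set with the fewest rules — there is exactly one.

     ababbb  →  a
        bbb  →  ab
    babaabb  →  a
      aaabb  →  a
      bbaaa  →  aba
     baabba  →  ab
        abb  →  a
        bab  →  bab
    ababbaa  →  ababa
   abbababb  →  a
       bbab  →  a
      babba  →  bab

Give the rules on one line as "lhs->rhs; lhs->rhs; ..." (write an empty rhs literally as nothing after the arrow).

aa->a; aaa->ab; aab->bb; bb->a

  | ababbb => abaab => abbb => aab => bb => a
  | bbb => ab
  | babaabb => babbbb => baabb => bbbb => abb => aa => a
  | aaabb => abbb => aab => bb => a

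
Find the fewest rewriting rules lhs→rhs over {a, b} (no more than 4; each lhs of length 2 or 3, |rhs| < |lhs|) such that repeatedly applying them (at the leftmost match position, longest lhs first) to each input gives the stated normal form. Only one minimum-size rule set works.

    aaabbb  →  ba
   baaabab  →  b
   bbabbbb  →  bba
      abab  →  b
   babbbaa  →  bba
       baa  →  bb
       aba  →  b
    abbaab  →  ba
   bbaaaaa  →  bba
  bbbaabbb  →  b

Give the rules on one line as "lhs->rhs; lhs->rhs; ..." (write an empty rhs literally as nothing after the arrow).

aa->b; aab->b; ab->a; bbb->aa

  | aaabbb => babbb => babb => bab => ba
  | baaabab => bbabab => bbaab => bbb => aa => b
  | bbabbbb => bbabbb => bbabb => bbab => bba
  | abab => aab => b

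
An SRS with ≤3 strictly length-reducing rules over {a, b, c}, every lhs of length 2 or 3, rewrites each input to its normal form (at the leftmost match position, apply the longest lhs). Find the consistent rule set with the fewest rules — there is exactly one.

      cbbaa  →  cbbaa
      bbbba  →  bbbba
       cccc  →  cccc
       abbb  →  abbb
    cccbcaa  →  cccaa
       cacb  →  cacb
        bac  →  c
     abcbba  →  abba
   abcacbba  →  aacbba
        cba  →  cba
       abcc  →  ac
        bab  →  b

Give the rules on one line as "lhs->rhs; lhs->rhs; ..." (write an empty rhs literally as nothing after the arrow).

bab->b; bac->c; bc->

  | cbbaa
  | bbbba
  | cccc
  | abbb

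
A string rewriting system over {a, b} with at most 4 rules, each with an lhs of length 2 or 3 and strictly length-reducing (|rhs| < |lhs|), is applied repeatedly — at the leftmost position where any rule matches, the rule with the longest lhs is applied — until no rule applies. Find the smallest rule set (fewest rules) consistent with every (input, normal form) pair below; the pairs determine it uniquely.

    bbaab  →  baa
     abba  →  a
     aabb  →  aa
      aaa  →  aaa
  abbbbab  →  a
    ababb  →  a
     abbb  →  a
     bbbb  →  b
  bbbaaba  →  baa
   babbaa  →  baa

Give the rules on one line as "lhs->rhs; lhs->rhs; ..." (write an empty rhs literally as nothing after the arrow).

ab->a; aba->a; bb->b

  | bbaab => baab => baa
  | abba => aba => a
  | aabb => aab => aa
  | aaa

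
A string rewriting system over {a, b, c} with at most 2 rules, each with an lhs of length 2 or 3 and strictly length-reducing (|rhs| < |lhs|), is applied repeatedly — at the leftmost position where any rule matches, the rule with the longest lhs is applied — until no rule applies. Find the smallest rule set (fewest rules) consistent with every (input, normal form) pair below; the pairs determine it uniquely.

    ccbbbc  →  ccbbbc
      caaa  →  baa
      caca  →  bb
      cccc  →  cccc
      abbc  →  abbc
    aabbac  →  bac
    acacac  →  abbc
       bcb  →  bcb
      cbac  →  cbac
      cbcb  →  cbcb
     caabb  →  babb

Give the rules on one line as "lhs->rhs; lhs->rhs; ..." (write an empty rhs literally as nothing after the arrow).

aab->; ca->b

  | ccbbbc
  | caaa => baa
  | caca => bca => bb
  | cccc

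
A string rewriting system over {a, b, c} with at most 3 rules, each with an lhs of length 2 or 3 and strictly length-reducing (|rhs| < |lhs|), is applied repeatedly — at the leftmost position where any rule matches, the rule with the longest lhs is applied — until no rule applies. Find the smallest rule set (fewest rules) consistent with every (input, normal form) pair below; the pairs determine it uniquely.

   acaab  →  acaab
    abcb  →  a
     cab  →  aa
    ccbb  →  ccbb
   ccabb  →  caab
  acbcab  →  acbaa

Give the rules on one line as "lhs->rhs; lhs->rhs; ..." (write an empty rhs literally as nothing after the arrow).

bcb->; cab->aa

  | acaab
  | abcb => a
  | cab => aa
  | ccbb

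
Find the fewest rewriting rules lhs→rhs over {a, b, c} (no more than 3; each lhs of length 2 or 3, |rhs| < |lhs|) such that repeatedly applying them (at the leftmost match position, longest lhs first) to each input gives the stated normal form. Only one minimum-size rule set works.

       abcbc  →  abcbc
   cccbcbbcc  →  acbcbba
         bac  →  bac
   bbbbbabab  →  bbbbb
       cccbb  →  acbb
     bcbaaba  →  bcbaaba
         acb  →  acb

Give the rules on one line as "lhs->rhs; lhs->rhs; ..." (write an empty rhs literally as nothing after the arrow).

  | abcbc
  | cccbcbbcc => acbcbbcc => acbcbba
  | bac
  | bbbbbabab => bbbbbab => bbbbb

bab->b; cc->a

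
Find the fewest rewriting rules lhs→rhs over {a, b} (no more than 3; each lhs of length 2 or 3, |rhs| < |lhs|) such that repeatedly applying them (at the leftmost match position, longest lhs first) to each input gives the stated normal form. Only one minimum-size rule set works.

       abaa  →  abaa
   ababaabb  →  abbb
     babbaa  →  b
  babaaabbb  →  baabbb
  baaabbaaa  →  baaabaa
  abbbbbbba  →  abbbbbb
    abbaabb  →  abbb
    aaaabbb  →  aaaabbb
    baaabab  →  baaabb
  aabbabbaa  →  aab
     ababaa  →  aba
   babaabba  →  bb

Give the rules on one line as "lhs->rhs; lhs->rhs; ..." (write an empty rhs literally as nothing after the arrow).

bab->bb; bba->b

  | abaa
  | ababaabb => abbaabb => ababb => abbb
  | babbaa => bbbaa => bba => b
  | babaaabbb => bbaaabbb => baabbb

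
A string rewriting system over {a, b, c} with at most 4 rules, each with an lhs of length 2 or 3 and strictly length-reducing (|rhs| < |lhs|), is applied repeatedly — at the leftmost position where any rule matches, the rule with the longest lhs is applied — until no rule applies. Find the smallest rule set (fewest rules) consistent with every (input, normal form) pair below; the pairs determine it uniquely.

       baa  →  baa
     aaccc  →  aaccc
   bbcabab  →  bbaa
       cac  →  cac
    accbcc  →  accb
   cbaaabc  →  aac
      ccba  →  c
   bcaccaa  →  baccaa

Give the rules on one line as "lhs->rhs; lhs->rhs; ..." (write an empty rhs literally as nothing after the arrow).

ab->a; bc->b; cba->

  | baa
  | aaccc
  | bbcabab => bbabab => bbaab => bbaa
  | cac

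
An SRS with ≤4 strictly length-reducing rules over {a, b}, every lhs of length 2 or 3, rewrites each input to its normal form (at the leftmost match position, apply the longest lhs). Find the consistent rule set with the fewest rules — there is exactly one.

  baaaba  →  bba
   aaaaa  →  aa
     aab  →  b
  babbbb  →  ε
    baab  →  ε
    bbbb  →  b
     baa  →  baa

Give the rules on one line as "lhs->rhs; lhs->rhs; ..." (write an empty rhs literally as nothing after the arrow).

  | baaaba => bba
  | aaaaa => aa
  | aab => ab => b
  | babbbb => bbb => ε

aaa->; ab->b; bab->; bbb->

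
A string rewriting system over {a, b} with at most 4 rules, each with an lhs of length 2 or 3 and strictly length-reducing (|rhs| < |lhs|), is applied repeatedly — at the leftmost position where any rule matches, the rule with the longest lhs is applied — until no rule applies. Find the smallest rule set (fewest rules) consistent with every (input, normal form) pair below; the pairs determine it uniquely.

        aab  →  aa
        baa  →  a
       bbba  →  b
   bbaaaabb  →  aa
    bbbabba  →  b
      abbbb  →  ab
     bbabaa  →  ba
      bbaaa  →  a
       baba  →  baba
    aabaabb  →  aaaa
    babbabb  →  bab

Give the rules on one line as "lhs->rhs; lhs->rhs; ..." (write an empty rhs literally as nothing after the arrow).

  | aab => aa
  | baa => a
  | bbba => bba => b
  | bbaaaabb => baaabb => aabb => aab => aa

aab->aa; baa->a; bb->b; bba->b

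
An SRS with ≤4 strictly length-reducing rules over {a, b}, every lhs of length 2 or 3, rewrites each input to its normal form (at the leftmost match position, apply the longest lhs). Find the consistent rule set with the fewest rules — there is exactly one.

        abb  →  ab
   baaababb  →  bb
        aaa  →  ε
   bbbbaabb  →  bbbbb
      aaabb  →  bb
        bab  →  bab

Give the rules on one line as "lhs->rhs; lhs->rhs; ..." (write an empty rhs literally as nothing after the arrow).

aaa->; aba->; abb->ab; baa->

  | abb => ab
  | baaababb => ababb => bb
  | aaa => ε
  | bbbbaabb => bbbbb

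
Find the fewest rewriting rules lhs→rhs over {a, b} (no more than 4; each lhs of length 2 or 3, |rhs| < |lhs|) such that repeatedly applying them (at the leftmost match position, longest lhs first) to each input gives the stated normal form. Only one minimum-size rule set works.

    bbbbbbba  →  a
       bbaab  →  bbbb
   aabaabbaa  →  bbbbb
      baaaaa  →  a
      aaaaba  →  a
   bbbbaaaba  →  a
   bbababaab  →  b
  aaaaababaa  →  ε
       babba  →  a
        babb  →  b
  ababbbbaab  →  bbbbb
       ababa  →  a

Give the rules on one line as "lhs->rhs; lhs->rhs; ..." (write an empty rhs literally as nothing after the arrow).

aa->; ab->; ba->a; baa->bb

  | bbbbbbba => bbbbbba => bbbbba => bbbba => bbba => bba => ba => a
  | bbaab => bbbb
  | aabaabbaa => baabbaa => bbbbaa => bbbbb
  | baaaaa => bbaaa => bbba => bba => ba => a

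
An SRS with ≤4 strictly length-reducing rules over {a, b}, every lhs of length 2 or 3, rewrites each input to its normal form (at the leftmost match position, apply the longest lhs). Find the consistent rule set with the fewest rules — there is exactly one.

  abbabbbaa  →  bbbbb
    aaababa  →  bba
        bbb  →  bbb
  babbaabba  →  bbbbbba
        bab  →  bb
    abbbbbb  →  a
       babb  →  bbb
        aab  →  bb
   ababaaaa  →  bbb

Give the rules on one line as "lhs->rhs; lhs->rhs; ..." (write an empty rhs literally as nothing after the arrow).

aa->b; aaa->a; ab->a; bab->bb

  | abbabbbaa => ababbbaa => aabbbaa => bbbbaa => bbbbb
  | aaababa => ababa => aaba => bba
  | bbb
  | babbaabba => bbbaabba => bbbbbba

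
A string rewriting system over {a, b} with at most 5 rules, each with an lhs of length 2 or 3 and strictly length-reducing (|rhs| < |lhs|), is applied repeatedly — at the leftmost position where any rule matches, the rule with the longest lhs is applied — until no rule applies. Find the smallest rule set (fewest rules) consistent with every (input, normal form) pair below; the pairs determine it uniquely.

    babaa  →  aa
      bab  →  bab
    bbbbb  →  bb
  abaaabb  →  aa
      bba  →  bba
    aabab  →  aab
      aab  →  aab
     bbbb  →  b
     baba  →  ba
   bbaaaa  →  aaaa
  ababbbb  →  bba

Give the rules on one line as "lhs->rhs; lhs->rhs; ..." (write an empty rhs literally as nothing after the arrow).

aba->a; abb->ba; baa->aa; bbb->

  | babaa => baa => aa
  | bab
  | bbbbb => bb
  | abaaabb => aaabb => aaba => aa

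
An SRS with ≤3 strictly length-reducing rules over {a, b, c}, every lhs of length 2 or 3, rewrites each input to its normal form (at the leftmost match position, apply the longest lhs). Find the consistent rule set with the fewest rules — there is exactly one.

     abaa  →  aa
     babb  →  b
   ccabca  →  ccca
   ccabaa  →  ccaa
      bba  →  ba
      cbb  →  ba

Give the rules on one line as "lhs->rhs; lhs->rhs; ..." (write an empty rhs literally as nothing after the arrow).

ab->; bb->b; cbb->ba

  | abaa => aa
  | babb => bb => b
  | ccabca => ccca
  | ccabaa => ccaa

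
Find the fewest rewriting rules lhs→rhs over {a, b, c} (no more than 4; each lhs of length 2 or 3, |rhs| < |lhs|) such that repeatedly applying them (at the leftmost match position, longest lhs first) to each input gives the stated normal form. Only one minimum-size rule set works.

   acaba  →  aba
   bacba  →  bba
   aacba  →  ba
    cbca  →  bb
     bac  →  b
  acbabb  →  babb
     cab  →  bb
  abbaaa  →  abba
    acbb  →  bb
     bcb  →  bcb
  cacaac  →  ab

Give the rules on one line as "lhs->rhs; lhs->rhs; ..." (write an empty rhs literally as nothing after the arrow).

  | acaba => aba
  | bacba => bba
  | aacba => acba => ba
  | cbca => cab => bb

aa->a; ac->; bca->ab; ca->b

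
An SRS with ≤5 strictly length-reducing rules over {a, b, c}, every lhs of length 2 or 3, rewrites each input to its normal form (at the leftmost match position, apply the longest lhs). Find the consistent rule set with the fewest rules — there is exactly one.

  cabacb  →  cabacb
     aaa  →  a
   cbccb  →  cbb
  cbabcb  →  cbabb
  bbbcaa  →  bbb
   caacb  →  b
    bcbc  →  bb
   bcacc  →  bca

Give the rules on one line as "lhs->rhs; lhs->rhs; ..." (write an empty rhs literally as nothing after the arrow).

  | cabacb
  | aaa => a
  | cbccb => cbb
  | cbabcb => cbabb

aa->; bbc->bb; bcb->bb; cc->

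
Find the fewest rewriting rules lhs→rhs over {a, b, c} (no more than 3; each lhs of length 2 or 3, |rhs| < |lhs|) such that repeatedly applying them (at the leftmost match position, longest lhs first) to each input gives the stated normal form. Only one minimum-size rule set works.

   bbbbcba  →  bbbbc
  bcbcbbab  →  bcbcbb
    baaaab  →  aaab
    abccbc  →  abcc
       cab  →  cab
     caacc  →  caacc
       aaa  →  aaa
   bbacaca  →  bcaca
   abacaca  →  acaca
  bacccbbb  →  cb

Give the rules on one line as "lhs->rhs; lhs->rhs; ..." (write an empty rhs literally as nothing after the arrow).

  | bbbbcba => bbbbc
  | bcbcbbab => bcbcbb
  | baaaab => aaab
  | abccbc => abcc

ba->; ccb->c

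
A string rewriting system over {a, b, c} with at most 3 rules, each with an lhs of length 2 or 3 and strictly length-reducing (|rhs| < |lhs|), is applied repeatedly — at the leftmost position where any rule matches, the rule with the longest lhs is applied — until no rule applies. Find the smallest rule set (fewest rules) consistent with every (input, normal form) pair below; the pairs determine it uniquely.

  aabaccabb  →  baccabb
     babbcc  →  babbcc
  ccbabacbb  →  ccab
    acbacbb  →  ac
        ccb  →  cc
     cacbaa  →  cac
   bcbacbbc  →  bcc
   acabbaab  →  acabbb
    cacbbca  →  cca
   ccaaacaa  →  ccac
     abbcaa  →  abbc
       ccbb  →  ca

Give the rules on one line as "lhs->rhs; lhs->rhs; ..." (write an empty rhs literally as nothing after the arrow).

aa->; cb->c; cbb->a

  | aabaccabb => baccabb
  | babbcc
  | ccbabacbb => ccabacbb => ccabaa => ccab
  | acbacbb => acacbb => acaa => ac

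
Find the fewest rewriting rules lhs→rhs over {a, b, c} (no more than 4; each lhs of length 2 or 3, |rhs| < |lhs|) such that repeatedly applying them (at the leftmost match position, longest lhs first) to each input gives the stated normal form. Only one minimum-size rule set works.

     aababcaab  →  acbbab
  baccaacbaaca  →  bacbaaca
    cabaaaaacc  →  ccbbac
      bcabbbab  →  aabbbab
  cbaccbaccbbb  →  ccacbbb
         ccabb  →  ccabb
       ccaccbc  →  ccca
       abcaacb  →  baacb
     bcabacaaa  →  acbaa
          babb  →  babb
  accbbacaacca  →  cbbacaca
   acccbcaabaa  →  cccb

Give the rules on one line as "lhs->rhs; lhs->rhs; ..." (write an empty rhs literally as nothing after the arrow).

aaa->ba; aba->cb; acc->c; bc->a

  | aababcaab => acbbcaab => acbaaab => acbbab
  | baccaacbaaca => bcaacbaaca => aaacbaaca => bacbaaca
  | cabaaaaacc => ccbaaaacc => ccbbaacc => ccbbac
  | bcabbbab => aabbbab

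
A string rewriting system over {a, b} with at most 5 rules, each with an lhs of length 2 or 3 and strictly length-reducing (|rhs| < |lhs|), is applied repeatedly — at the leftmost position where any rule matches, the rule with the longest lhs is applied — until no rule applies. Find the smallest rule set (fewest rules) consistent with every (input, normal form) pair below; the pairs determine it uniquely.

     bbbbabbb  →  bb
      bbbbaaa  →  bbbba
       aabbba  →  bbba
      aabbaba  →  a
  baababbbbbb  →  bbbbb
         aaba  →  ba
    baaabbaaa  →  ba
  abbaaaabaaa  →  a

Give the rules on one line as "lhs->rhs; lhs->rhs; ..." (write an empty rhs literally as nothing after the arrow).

  | bbbbabbb => bbbabbb => bbabbb => babbb => abbb => bb
  | bbbbaaa => bbbbaa => bbbba
  | aabbba => bbba
  | aabbaba => bbaba => baba => aba => a

aa->; ab->; baa->ba; bab->ab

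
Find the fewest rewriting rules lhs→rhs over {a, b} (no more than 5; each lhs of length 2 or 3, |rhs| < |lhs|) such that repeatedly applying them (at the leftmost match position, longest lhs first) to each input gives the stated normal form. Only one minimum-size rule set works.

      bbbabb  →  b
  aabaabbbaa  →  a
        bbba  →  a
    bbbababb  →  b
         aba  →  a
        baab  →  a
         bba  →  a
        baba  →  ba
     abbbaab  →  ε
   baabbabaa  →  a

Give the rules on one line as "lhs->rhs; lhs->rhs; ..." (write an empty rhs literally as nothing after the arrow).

  | bbbabb => ababb => abb => b
  | aabaabbbaa => abaabbbaa => aabbbaa => abbbaa => bbaa => aaa => aa => a
  | bbba => aba => a
  | bbbababb => abababb => ababb => abb => b

aa->a; ab->; baa->b; bb->a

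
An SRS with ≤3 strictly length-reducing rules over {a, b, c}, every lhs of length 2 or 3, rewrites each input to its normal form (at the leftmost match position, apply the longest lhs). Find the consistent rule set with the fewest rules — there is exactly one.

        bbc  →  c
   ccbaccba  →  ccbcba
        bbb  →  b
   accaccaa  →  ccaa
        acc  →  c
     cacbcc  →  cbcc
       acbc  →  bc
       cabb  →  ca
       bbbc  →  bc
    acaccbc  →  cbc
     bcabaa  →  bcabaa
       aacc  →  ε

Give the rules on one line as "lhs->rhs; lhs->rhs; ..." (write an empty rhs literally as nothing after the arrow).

  | bbc => c
  | ccbaccba => ccbcba
  | bbb => b
  | accaccaa => caccaa => ccaa

ac->; bb->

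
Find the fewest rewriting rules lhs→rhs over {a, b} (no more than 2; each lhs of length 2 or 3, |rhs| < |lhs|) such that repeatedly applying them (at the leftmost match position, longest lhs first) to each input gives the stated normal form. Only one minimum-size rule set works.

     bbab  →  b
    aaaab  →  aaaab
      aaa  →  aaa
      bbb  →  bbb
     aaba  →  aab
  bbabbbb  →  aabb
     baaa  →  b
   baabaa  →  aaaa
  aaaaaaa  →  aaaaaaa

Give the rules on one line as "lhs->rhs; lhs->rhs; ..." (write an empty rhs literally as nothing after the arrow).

ba->b; bab->aa

  | bbab => baa => ba => b
  | aaaab
  | aaa
  | bbb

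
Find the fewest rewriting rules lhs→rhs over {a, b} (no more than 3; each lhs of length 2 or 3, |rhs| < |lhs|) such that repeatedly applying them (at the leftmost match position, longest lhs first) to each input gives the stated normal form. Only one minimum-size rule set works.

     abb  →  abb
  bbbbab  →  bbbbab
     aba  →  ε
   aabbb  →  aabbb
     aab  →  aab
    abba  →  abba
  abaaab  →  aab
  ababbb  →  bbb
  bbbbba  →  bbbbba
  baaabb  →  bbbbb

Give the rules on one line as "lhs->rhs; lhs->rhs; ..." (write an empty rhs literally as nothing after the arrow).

aaa->bb; aba->

  | abb
  | bbbbab
  | aba => ε
  | aabbb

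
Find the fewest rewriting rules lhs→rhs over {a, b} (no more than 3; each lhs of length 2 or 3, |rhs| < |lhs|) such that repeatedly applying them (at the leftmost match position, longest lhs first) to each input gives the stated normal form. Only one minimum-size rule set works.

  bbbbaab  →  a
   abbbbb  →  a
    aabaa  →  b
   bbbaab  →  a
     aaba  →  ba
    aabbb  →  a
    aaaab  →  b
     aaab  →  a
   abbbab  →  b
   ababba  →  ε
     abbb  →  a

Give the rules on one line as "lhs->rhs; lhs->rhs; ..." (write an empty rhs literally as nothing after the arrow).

  | bbbbaab => abbaab => abaab => aaab => ab => a
  | abbbbb => abbbb => abbb => abb => ab => a
  | aabaa => baa => b
  | bbbaab => abaab => aaab => ab => a

aa->; ab->a; bb->a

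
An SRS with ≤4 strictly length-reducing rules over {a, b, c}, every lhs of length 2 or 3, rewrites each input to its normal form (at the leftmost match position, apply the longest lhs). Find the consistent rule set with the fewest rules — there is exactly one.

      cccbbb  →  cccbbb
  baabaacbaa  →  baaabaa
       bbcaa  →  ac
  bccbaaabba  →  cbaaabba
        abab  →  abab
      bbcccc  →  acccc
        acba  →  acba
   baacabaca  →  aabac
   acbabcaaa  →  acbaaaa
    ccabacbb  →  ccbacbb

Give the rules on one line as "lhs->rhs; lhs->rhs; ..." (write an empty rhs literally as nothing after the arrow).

aac->ca; bbc->ac; bc->; ca->c

  | cccbbb
  | baabaacbaa => baabcabaa => baaabaa
  | bbcaa => acaa => aca => ac
  | bccbaaabba => cbaaabba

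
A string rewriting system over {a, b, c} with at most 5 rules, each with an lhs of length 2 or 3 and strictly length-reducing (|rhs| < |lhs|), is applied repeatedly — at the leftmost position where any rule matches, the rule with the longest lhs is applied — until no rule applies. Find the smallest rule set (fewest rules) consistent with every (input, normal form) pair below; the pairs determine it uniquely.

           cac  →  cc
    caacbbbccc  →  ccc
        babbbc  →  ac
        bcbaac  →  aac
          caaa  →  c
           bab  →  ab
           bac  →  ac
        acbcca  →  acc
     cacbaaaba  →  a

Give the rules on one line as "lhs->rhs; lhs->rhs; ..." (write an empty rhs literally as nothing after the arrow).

  | cac => cc
  | caacbbbccc => cacbbbccc => ccbbbccc => cbbccc => bccc => ccc
  | babbbc => abbbc => abbc => abc => ac
  | bcbaac => cbaac => aac

ba->a; bc->c; ca->c; cb->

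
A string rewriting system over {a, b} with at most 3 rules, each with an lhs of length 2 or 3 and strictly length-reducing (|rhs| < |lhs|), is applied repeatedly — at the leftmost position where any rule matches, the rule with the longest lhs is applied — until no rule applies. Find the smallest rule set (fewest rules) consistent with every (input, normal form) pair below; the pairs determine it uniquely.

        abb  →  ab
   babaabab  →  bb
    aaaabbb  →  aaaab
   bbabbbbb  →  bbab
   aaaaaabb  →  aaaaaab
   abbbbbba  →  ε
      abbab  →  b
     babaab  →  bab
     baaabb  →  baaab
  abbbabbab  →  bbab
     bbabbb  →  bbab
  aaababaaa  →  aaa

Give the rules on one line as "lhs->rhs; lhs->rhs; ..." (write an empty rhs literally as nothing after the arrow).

  | abb => ab
  | babaabab => babab => bb
  | aaaabbb => aaaabb => aaaab
  | bbabbbbb => bbabbbb => bbabbb => bbabb => bbab

aba->; abb->ab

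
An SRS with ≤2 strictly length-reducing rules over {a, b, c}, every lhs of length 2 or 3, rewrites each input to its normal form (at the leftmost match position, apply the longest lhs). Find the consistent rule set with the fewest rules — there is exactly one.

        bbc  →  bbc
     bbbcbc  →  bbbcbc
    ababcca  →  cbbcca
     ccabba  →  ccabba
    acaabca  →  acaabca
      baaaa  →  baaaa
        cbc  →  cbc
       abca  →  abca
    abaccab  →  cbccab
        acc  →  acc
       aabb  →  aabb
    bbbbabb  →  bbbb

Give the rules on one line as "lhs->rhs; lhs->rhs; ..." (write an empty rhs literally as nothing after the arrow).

aba->cb; bab->

  | bbc
  | bbbcbc
  | ababcca => cbbcca
  | ccabba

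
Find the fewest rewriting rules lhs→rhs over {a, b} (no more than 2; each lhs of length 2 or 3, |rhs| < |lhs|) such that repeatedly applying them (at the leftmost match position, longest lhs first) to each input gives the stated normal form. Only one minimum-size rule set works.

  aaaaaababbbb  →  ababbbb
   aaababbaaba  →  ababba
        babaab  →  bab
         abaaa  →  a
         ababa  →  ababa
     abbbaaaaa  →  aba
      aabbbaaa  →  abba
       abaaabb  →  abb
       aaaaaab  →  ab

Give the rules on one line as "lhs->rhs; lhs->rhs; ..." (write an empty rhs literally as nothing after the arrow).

aa->a; baa->

  | aaaaaababbbb => aaaaababbbb => aaaababbbb => aaababbbb => aababbbb => ababbbb
  | aaababbaaba => aababbaaba => ababbaaba => ababba
  | babaab => bab
  | abaaa => aa => a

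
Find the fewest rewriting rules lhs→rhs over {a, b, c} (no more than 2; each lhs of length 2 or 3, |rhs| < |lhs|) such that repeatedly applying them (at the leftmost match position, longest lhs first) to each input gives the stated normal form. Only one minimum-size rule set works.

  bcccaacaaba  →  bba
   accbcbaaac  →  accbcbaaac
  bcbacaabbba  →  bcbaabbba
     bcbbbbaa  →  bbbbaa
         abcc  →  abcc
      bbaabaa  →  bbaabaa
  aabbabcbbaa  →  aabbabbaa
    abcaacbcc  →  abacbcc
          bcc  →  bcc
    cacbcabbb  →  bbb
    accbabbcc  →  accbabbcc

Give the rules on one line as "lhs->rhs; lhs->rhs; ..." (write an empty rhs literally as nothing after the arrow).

ca->; cbb->b

  | bcccaacaaba => bccacaaba => bccaaba => bcaba => bba
  | accbcbaaac
  | bcbacaabbba => bcbaabbba
  | bcbbbbaa => bbbbaa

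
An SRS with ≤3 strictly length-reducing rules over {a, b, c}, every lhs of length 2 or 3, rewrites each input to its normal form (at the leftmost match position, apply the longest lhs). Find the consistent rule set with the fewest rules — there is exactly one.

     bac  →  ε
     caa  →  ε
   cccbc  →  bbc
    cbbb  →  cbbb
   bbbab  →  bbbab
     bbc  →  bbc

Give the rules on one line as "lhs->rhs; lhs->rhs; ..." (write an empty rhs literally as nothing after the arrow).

  | bac => ε
  | caa => ε
  | cccbc => bbc
  | cbbb

bac->; caa->; ccc->b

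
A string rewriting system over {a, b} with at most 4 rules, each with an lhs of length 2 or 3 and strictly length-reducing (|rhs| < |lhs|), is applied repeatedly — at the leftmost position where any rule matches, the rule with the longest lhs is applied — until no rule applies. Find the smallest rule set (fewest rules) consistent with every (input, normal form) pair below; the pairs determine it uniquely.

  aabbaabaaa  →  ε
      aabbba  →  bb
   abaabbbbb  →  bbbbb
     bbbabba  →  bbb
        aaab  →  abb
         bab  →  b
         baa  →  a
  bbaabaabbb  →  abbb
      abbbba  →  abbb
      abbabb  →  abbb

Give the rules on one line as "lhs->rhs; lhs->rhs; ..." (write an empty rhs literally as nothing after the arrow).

aa->; aaa->ab; ba->

  | aabbaabaaa => bbaabaaa => babaaa => baaa => aa => ε
  | aabbba => bbba => bb
  | abaabbbbb => aabbbbb => bbbbb
  | bbbabba => bbbba => bbb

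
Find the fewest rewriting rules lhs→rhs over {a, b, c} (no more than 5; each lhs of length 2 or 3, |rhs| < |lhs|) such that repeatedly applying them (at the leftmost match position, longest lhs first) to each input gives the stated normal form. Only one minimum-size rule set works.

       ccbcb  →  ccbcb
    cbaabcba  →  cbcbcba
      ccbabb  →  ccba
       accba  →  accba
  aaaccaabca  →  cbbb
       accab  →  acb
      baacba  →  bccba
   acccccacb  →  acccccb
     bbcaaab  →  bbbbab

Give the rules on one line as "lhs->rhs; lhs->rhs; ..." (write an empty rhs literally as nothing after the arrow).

aa->c; abb->a; ca->; caa->bb

  | ccbcb
  | cbaabcba => cbcbcba
  | ccbabb => ccba
  | accba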